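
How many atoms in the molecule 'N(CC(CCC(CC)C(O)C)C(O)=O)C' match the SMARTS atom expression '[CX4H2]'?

4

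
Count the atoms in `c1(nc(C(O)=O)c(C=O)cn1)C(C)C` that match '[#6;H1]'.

Check the 14 heavy atoms by environment: 2× n (aromatic, H0) → no; 3× c (aromatic, H0) → no; 1× c (aromatic, H1) → match; 2× C (H1) → match; 2× C (H3) → no; 2× O (H0) → no; 1× C (H0) → no; 1× O (H1) → no.
Summing the matching environments: 1 + 2 = 3 matching atoms.

3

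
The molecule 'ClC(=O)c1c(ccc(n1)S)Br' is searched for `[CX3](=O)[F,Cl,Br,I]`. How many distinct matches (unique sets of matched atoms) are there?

[CX3](=O)[F,Cl,Br,I] is the SMARTS for an acyl halide: a carbonyl carbon bonded to a halogen.
Exactly one fragment in the molecule meets all constraints, giving 1 match.

1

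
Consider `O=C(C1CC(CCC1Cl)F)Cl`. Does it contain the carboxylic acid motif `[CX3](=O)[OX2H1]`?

No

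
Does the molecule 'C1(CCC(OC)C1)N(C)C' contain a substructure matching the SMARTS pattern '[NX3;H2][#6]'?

The pattern [NX3;H2][#6] describes a trivalent nitrogen with two H attached to carbon — a primary amine.
The closest candidate here is a dimethylamino group (-N(CH3)2), but the nitrogen has H0, not H2. No other fragment satisfies the full query, so there is no match.

No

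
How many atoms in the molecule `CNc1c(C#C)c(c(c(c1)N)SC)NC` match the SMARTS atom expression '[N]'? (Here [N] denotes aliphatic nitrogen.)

Check the 15 heavy atoms by environment: 6× c (aromatic) → no; 1× S → no; 5× C → no; 3× N → match.
That gives 3 matching atoms.

3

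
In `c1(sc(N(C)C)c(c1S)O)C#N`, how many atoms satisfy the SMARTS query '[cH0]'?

Check the 12 heavy atoms by environment: 1× s (aromatic, H0) → no; 4× c (aromatic, H0) → match; 2× N (H0) → no; 2× C (H3) → no; 1× O (H1) → no; 1× C (H0) → no; 1× S (H1) → no.
That gives 4 matching atoms.

4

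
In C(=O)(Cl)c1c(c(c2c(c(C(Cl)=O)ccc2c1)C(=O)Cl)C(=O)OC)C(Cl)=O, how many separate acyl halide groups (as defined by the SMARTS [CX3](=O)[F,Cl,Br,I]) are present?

[CX3](=O)[F,Cl,Br,I] is the SMARTS for an acyl halide: a carbonyl carbon bonded to a halogen.
The molecule carries 4 separate instances of an acyl chloride (-C(=O)Cl) meeting every constraint; each maps to a distinct set of atoms, giving 4 matches.

4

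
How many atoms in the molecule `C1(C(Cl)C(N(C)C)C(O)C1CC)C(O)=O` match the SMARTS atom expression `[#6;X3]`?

The query [#6;X3] means: any carbon (aromatic or not) with three total connections.
Check the 15 heavy atoms by environment: 9× C (X4) → no; 1× N (X3) → no; 1× Cl (X1) → no; 1× C (X3) → match; 1× O (X1) → no; 2× O (X2) → no.
That gives 1 matching atom.

1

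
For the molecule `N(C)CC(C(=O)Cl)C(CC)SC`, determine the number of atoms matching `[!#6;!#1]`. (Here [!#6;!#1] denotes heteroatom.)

Check the 12 heavy atoms by environment: 8× C → no; 1× S → match; 1× N → match; 1× O → match; 1× Cl → match.
Summing the matching environments: 1 + 1 + 1 + 1 = 4 matching atoms.

4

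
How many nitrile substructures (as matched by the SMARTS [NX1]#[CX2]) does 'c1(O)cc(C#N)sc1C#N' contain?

2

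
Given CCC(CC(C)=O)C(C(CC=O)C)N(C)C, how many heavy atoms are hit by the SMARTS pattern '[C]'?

The query [C] means: uppercase C matches aliphatic (non-aromatic) carbon only.
Check the 16 heavy atoms by environment: 13× C → match; 2× O → no; 1× N → no.
That gives 13 matching atoms.

13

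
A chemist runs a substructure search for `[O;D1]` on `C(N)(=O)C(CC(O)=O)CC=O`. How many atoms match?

4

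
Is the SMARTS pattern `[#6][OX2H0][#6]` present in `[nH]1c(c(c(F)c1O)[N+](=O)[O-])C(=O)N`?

The pattern [#6][OX2H0][#6] describes an aliphatic oxygen bridging two carbons with no H on the oxygen — an ether.
The closest candidate here is a hydroxyl group (-OH), but the oxygen has H1, not H0 bridging two carbons. No other fragment satisfies the full query, so there is no match.

No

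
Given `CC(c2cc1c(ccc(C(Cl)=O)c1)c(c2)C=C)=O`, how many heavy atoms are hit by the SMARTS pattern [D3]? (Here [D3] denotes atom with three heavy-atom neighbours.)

7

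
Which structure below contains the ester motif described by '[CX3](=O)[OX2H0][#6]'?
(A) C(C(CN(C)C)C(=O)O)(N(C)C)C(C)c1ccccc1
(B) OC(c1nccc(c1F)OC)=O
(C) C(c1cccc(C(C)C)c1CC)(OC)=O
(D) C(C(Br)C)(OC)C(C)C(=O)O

[CX3](=O)[OX2H0][#6] describes a carbonyl carbon bonded to an oxygen that is itself bonded to carbon (no H on that O) (an ester).
(A) has a carboxylic acid group (-C(=O)OH) but the singly-bonded O carries H (OX2H1, not H0).
(B) has a methoxy ether (-OCH3) but the ether oxygen is not adjacent to a C=O carbon.
(C) contains a methyl-ester group (-C(=O)OCH3), which satisfies every atom and bond constraint.
(D) has a methoxy ether (-OCH3) but the ether oxygen is not adjacent to a C=O carbon.
So the answer is (C).

C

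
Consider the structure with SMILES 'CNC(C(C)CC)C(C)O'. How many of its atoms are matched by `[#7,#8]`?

2

The query [#7,#8] means: nitrogen or oxygen (comma = OR).
Check the 10 heavy atoms by environment: 8× C → no; 1× O → match; 1× N → match.
Summing the matching environments: 1 + 1 = 2 matching atoms.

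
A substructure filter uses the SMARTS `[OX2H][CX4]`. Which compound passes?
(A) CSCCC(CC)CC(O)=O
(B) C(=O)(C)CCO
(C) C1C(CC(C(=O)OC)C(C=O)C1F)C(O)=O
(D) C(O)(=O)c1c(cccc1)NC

[OX2H][CX4] describes a hydroxyl oxygen bound to an sp3 (X4) carbon (an aliphatic alcohol).
(A) has a carboxylic acid group (-C(=O)OH) but the -OH is on a CX3 carbonyl carbon, not a CX4 carbon.
(B) contains a hydroxyl group (-OH), which satisfies every atom and bond constraint.
(C) has a carboxylic acid group (-C(=O)OH) but the -OH is on a CX3 carbonyl carbon, not a CX4 carbon.
(D) has a carboxylic acid group (-C(=O)OH) but the -OH is on a CX3 carbonyl carbon, not a CX4 carbon.
So the answer is (B).

B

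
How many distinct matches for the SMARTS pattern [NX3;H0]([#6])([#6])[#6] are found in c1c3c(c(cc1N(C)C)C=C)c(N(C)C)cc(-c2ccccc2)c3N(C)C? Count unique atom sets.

3

[NX3;H0]([#6])([#6])[#6] is the SMARTS for a tertiary amine: a trivalent nitrogen with no H, bonded to three carbons.
The molecule carries 3 separate instances of a dimethylamino group (-N(CH3)2) meeting every constraint; each maps to a distinct set of atoms, giving 3 matches.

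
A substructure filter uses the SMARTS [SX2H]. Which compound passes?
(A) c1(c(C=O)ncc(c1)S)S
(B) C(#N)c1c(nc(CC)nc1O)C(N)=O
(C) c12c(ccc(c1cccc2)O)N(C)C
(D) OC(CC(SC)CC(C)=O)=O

A

[SX2H] describes an aliphatic sulfur with two connections, one being H (a thiol).
(A) contains a thiol (-SH), which satisfies every atom and bond constraint.
(B) has a hydroxyl group (-OH) but it is an -OH, not an -SH.
(C) has a hydroxyl group (-OH) but it is an -OH, not an -SH.
(D) has a methylthio ether (-SCH3) but the sulfur has H0 (bonded to two carbons), not H1.
So the answer is (A).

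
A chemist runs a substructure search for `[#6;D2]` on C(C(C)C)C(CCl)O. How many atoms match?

The query [#6;D2] means: any carbon bonded to exactly two heavy atoms.
Check the 8 heavy atoms by environment: 2× C (D2) → match; 2× C (D3) → no; 1× Cl (D1) → no; 1× O (D1) → no; 2× C (D1) → no.
That gives 2 matching atoms.

2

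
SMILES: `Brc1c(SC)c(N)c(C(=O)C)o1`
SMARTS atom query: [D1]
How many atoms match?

5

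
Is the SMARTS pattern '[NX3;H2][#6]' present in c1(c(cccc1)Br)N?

Yes

The pattern [NX3;H2][#6] describes a trivalent nitrogen with two H attached to carbon — a primary amine.
The molecule carries a primary amino group (-NH2), whose atoms satisfy every constraint of the query, so the pattern matches.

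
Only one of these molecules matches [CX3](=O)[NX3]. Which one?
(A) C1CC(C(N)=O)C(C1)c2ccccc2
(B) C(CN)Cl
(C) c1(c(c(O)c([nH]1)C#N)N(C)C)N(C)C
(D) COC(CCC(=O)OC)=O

A

[CX3](=O)[NX3] describes a carbonyl carbon bonded to a trivalent nitrogen (an amide).
(A) contains a primary amide (-C(=O)NH2), which satisfies every atom and bond constraint.
(B) has a primary amino group (-NH2) but the -NH2 is not attached to a carbonyl carbon.
(C) has a nitrile (-C#N) but the nitrile N is NX1 (triple-bonded), not NX3.
(D) has a methyl-ester group (-C(=O)OCH3) but the carbonyl is bonded to O, not to an NX3 nitrogen.
So the answer is (A).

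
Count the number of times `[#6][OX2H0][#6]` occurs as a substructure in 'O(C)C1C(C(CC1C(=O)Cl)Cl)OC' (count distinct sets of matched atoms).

[#6][OX2H0][#6] is the SMARTS for an ether: an aliphatic oxygen bridging two carbons with no H on the oxygen.
The molecule carries 2 separate instances of a methoxy ether (-OCH3) meeting every constraint; each maps to a distinct set of atoms, giving 2 matches.

2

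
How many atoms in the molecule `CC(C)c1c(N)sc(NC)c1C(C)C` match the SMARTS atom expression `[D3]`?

6

The query [D3] means: atom with exactly three heavy-atom neighbours.
Check the 14 heavy atoms by environment: 1× s (aromatic, D2) → no; 4× c (aromatic, D3) → match; 2× C (D3) → match; 5× C (D1) → no; 1× N (D1) → no; 1× N (D2) → no.
Summing the matching environments: 4 + 2 = 6 matching atoms.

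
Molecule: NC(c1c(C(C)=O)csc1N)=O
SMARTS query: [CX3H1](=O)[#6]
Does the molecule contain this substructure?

No

The pattern [CX3H1](=O)[#6] describes an sp2 carbon with one H, double-bonded to O and single-bonded to carbon — an aldehyde.
The closest candidate here is an acetyl/ketone group (-C(=O)CH3), but the carbonyl carbon has H0 (two carbon neighbours), not H1. No other fragment satisfies the full query, so there is no match.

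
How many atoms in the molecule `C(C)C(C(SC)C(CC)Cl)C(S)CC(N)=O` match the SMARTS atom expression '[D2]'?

4

The query [D2] means: atom with exactly two heavy-atom neighbours.
Check the 16 heavy atoms by environment: 3× C (D2) → match; 5× C (D3) → no; 3× C (D1) → no; 1× O (D1) → no; 1× N (D1) → no; 1× S (D1) → no; 1× Cl (D1) → no; 1× S (D2) → match.
Summing the matching environments: 3 + 1 = 4 matching atoms.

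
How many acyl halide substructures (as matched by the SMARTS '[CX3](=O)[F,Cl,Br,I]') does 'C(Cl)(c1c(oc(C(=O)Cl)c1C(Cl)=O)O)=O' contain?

3

[CX3](=O)[F,Cl,Br,I] is the SMARTS for an acyl halide: a carbonyl carbon bonded to a halogen.
The molecule carries 3 separate instances of an acyl chloride (-C(=O)Cl) meeting every constraint; each maps to a distinct set of atoms, giving 3 matches.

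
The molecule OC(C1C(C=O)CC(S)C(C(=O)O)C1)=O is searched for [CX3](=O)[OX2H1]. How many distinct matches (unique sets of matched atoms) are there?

[CX3](=O)[OX2H1] is the SMARTS for a carboxylic acid: an sp2 carbon double-bonded to O and single-bonded to an -OH oxygen.
The molecule carries 2 separate instances of a carboxylic acid group (-C(=O)OH) meeting every constraint; each maps to a distinct set of atoms, giving 2 matches.

2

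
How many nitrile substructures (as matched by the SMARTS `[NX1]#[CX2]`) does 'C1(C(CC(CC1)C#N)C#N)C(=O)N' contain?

2

[NX1]#[CX2] is the SMARTS for a nitrile: a nitrogen triple-bonded to a two-connected carbon.
The molecule carries 2 separate instances of a nitrile (-C#N) meeting every constraint; each maps to a distinct set of atoms, giving 2 matches.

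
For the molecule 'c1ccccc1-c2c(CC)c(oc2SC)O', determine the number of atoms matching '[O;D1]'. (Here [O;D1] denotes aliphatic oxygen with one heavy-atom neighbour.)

1

The query [O;D1] means: aliphatic oxygen bonded to exactly one heavy atom.
Check the 16 heavy atoms by environment: 1× o (aromatic, D2) → no; 5× c (aromatic, D3) → no; 1× S (D2) → no; 2× C (D1) → no; 1× O (D1) → match; 1× C (D2) → no; 5× c (aromatic, D2) → no.
That gives 1 matching atom.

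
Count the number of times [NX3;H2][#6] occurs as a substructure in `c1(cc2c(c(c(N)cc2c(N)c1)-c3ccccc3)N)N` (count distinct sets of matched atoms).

4

[NX3;H2][#6] is the SMARTS for a primary amine: a trivalent nitrogen with two H attached to carbon.
The molecule carries 4 separate instances of a primary amino group (-NH2) meeting every constraint; each maps to a distinct set of atoms, giving 4 matches.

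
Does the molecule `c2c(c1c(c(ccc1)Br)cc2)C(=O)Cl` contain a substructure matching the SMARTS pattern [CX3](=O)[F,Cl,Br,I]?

The pattern [CX3](=O)[F,Cl,Br,I] describes a carbonyl carbon bonded to a halogen — an acyl halide.
The molecule carries an acyl chloride (-C(=O)Cl), whose atoms satisfy every constraint of the query, so the pattern matches.

Yes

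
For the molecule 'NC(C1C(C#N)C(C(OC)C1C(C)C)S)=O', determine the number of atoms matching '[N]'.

2

The query [N] means: uppercase N matches aliphatic (non-aromatic) nitrogen only.
Check the 16 heavy atoms by environment: 11× C → no; 2× O → no; 2× N → match; 1× S → no.
That gives 2 matching atoms.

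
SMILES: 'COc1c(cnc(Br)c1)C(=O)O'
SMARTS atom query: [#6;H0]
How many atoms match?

The query [#6;H0] means: any carbon with no attached hydrogen.
Check the 12 heavy atoms by environment: 1× n (aromatic, H0) → no; 3× c (aromatic, H0) → match; 2× c (aromatic, H1) → no; 1× Br (H0) → no; 2× O (H0) → no; 1× C (H3) → no; 1× C (H0) → match; 1× O (H1) → no.
Summing the matching environments: 3 + 1 = 4 matching atoms.

4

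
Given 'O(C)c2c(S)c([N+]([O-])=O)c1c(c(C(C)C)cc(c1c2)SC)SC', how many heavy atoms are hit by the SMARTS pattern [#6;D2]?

2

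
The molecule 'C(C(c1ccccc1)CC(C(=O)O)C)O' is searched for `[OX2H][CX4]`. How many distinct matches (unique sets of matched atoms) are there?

1

[OX2H][CX4] is the SMARTS for an aliphatic alcohol: a hydroxyl oxygen bound to an sp3 (X4) carbon.
Exactly one fragment in the molecule meets all constraints, giving 1 match.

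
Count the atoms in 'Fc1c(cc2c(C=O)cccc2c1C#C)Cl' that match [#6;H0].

7

Check the 16 heavy atoms by environment: 6× c (aromatic, H0) → match; 4× c (aromatic, H1) → no; 1× F (H0) → no; 1× Cl (H0) → no; 1× C (H0) → match; 2× C (H1) → no; 1× O (H0) → no.
Summing the matching environments: 6 + 1 = 7 matching atoms.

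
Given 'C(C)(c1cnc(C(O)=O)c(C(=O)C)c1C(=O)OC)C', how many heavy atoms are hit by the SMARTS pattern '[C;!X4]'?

The query [C;!X4] means: aliphatic carbon that does not have four total connections.
Check the 19 heavy atoms by environment: 1× n (aromatic, X2) → no; 5× c (aromatic, X3) → no; 3× C (X3) → match; 3× O (X1) → no; 2× O (X2) → no; 5× C (X4) → no.
That gives 3 matching atoms.

3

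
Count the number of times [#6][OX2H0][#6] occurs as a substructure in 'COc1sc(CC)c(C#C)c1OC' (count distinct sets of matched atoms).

2

[#6][OX2H0][#6] is the SMARTS for an ether: an aliphatic oxygen bridging two carbons with no H on the oxygen.
The molecule carries 2 separate instances of a methoxy ether (-OCH3) meeting every constraint; each maps to a distinct set of atoms, giving 2 matches.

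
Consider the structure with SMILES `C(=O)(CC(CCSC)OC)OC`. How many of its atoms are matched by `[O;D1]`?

1

The query [O;D1] means: aliphatic oxygen bonded to exactly one heavy atom.
Check the 12 heavy atoms by environment: 3× C (D2) → no; 2× C (D3) → no; 1× O (D1) → match; 2× O (D2) → no; 3× C (D1) → no; 1× S (D2) → no.
That gives 1 matching atom.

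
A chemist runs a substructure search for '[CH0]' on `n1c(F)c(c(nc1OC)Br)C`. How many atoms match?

0

The query [CH0] means: aliphatic carbon with no attached hydrogen.
Check the 11 heavy atoms by environment: 2× n (aromatic, H0) → no; 4× c (aromatic, H0) → no; 1× Br (H0) → no; 1× O (H0) → no; 2× C (H3) → no; 1× F (H0) → no.
No environment satisfies the query, so 0 matching atoms.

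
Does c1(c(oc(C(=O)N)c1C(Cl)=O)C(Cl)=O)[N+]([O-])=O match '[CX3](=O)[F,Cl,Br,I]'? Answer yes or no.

The pattern [CX3](=O)[F,Cl,Br,I] describes a carbonyl carbon bonded to a halogen — an acyl halide.
The molecule carries an acyl chloride (-C(=O)Cl), whose atoms satisfy every constraint of the query, so the pattern matches.

Yes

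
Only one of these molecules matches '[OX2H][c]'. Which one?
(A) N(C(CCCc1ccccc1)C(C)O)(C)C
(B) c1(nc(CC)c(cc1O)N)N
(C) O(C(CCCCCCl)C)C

[OX2H][c] describes a hydroxyl oxygen attached to an aromatic carbon (a phenol).
(A) has a hydroxyl group (-OH) but the -OH is on an aliphatic carbon, not an aromatic c.
(B) contains a hydroxyl group (-OH), which satisfies every atom and bond constraint.
(C) has a methoxy ether (-OCH3) but the oxygen has H0, not H1.
So the answer is (B).

B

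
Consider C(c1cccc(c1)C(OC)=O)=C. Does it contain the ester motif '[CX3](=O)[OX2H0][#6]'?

Yes

The pattern [CX3](=O)[OX2H0][#6] describes a carbonyl carbon bonded to an oxygen that is itself bonded to carbon (no H on that O) — an ester.
The molecule carries a methyl-ester group (-C(=O)OCH3), whose atoms satisfy every constraint of the query, so the pattern matches.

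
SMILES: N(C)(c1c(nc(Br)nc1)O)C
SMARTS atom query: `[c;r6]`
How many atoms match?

The query [c;r6] means: aromatic carbon that belongs to a six-membered ring.
Check the 11 heavy atoms by environment: 2× n (aromatic, in 6-ring) → no; 4× c (aromatic, in 6-ring) → match; 1× O (acyclic) → no; 1× Br (acyclic) → no; 1× N (acyclic) → no; 2× C (acyclic) → no.
That gives 4 matching atoms.

4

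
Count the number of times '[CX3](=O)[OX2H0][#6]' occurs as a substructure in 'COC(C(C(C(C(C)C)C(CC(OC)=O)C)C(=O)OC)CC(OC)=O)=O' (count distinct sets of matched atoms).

4

[CX3](=O)[OX2H0][#6] is the SMARTS for an ester: a carbonyl carbon bonded to an oxygen that is itself bonded to carbon (no H on that O).
The molecule carries 4 separate instances of a methyl-ester group (-C(=O)OCH3) meeting every constraint; each maps to a distinct set of atoms, giving 4 matches.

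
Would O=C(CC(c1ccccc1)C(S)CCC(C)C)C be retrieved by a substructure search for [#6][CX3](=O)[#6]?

Yes

The pattern [#6][CX3](=O)[#6] describes a carbonyl carbon (no H) flanked by two carbons — a ketone.
The molecule carries an acetyl/ketone group (-C(=O)CH3), whose atoms satisfy every constraint of the query, so the pattern matches.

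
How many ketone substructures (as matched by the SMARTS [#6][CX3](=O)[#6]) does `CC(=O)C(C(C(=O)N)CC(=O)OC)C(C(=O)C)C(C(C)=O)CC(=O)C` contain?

4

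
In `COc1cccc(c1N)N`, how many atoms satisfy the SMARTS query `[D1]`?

The query [D1] means: atom with exactly one heavy-atom neighbour (degree 1).
Check the 10 heavy atoms by environment: 3× c (aromatic, D2) → no; 3× c (aromatic, D3) → no; 2× N (D1) → match; 1× O (D2) → no; 1× C (D1) → match.
Summing the matching environments: 2 + 1 = 3 matching atoms.

3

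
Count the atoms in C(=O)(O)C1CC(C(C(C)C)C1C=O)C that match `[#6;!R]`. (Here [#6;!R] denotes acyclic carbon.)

6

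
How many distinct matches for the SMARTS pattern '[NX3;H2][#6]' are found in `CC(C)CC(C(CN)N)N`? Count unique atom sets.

3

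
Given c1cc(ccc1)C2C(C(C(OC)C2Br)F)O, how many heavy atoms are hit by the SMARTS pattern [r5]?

The query [r5] means: r5 matches atoms in a five-membered ring.
Check the 16 heavy atoms by environment: 5× C (in 5-ring) → match; 1× F (acyclic) → no; 2× O (acyclic) → no; 6× c (aromatic, in 6-ring) → no; 1× Br (acyclic) → no; 1× C (acyclic) → no.
That gives 5 matching atoms.

5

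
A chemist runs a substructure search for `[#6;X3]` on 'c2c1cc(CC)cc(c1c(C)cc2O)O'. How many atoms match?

The query [#6;X3] means: any carbon (aromatic or not) with three total connections.
Check the 15 heavy atoms by environment: 10× c (aromatic, X3) → match; 2× O (X2) → no; 3× C (X4) → no.
That gives 10 matching atoms.

10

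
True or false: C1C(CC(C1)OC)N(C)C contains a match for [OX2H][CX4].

False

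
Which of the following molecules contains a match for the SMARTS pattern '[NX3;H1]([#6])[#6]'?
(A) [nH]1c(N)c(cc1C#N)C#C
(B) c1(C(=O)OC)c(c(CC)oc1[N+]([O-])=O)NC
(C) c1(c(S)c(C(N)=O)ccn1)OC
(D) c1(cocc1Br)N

[NX3;H1]([#6])[#6] describes a trivalent nitrogen with one H, bonded to two carbons (a secondary amine).
(A) has a primary amino group (-NH2) but the nitrogen has H2 and only one carbon neighbour.
(B) contains an N-methylamino group (-NHCH3), which satisfies every atom and bond constraint.
(C) has a primary amide (-C(=O)NH2) but the -C(=O)NH2 nitrogen has H2, not H1.
(D) has a primary amino group (-NH2) but the nitrogen has H2 and only one carbon neighbour.
So the answer is (B).

B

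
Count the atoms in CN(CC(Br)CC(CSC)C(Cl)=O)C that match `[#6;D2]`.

3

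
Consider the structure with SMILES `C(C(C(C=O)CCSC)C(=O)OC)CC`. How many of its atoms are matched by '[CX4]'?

Check the 15 heavy atoms by environment: 9× C (X4) → match; 2× C (X3) → no; 2× O (X1) → no; 1× O (X2) → no; 1× S (X2) → no.
That gives 9 matching atoms.

9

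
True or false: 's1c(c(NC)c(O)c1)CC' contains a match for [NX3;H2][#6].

False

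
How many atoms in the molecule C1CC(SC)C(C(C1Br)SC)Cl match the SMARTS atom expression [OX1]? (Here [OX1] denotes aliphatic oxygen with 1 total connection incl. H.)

Check the 12 heavy atoms by environment: 8× C (X4) → no; 1× Cl (X1) → no; 2× S (X2) → no; 1× Br (X1) → no.
No environment satisfies the query, so 0 matching atoms.

0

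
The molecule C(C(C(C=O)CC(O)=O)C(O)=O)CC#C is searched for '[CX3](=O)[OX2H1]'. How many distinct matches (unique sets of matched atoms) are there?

[CX3](=O)[OX2H1] is the SMARTS for a carboxylic acid: an sp2 carbon double-bonded to O and single-bonded to an -OH oxygen.
The molecule carries 2 separate instances of a carboxylic acid group (-C(=O)OH) meeting every constraint; each maps to a distinct set of atoms, giving 2 matches.

2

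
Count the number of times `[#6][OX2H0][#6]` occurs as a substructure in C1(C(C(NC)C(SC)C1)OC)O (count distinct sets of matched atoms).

[#6][OX2H0][#6] is the SMARTS for an ether: an aliphatic oxygen bridging two carbons with no H on the oxygen.
Exactly one fragment in the molecule meets all constraints, giving 1 match.

1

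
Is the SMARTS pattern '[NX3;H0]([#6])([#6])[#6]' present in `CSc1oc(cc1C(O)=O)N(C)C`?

Yes

The pattern [NX3;H0]([#6])([#6])[#6] describes a trivalent nitrogen with no H, bonded to three carbons — a tertiary amine.
The molecule carries a dimethylamino group (-N(CH3)2), whose atoms satisfy every constraint of the query, so the pattern matches.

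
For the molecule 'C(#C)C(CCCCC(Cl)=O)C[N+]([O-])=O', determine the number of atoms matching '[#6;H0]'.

2

Check the 14 heavy atoms by environment: 5× C (H2) → no; 2× C (H1) → no; 2× C (H0) → match; 1× N (charge +1, H0) → no; 1× O (charge -1, H0) → no; 2× O (H0) → no; 1× Cl (H0) → no.
That gives 2 matching atoms.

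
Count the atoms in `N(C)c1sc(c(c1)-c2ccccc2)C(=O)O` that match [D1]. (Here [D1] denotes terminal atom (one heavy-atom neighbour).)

3

The query [D1] means: atom with exactly one heavy-atom neighbour (degree 1).
Check the 16 heavy atoms by environment: 1× s (aromatic, D2) → no; 4× c (aromatic, D3) → no; 6× c (aromatic, D2) → no; 1× N (D2) → no; 1× C (D1) → match; 1× C (D3) → no; 2× O (D1) → match.
Summing the matching environments: 1 + 2 = 3 matching atoms.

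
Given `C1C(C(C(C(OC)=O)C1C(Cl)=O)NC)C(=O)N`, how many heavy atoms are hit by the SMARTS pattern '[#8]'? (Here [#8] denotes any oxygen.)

4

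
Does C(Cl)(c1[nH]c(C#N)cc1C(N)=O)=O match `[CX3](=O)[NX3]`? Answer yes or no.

Yes

The pattern [CX3](=O)[NX3] describes a carbonyl carbon bonded to a trivalent nitrogen — an amide.
The molecule carries a primary amide (-C(=O)NH2), whose atoms satisfy every constraint of the query, so the pattern matches.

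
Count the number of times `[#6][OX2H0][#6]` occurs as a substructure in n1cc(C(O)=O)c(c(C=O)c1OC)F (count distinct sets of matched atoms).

1

[#6][OX2H0][#6] is the SMARTS for an ether: an aliphatic oxygen bridging two carbons with no H on the oxygen.
Exactly one fragment in the molecule meets all constraints, giving 1 match.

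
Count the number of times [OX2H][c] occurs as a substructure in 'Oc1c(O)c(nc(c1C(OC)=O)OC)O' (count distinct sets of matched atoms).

3

[OX2H][c] is the SMARTS for a phenol: a hydroxyl oxygen attached to an aromatic carbon.
The molecule carries 3 separate instances of a hydroxyl group (-OH) meeting every constraint; each maps to a distinct set of atoms, giving 3 matches.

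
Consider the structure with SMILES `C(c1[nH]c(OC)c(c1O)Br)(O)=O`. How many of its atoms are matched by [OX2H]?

2

The query [OX2H] means: aliphatic oxygen with two connections, one of which is H — an -OH oxygen.
Check the 12 heavy atoms by environment: 1× n (aromatic, H1, X3) → no; 4× c (aromatic, H0, X3) → no; 1× O (H0, X2) → no; 1× C (H3, X4) → no; 1× Br (H0, X1) → no; 2× O (H1, X2) → match; 1× C (H0, X3) → no; 1× O (H0, X1) → no.
That gives 2 matching atoms.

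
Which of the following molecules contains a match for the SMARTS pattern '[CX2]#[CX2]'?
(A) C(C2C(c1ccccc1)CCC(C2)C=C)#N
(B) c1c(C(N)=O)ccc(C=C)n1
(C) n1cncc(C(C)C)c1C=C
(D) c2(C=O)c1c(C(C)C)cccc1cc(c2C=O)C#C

D

[CX2]#[CX2] describes a carbon-carbon triple bond (an alkyne).
(A) has a nitrile (-C#N) but the triple bond is C#N, not C#C.
(B) has a vinyl group (-CH=CH2) but the C=C is a double bond; both carbons are CX3, not CX2.
(C) has a vinyl group (-CH=CH2) but the C=C is a double bond; both carbons are CX3, not CX2.
(D) contains an ethynyl group (-C#CH), which satisfies every atom and bond constraint.
So the answer is (D).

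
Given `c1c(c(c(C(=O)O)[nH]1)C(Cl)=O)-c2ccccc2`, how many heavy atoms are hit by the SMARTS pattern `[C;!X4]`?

The query [C;!X4] means: aliphatic carbon that does not have four total connections.
Check the 17 heavy atoms by environment: 1× n (aromatic, X3) → no; 10× c (aromatic, X3) → no; 2× C (X3) → match; 2× O (X1) → no; 1× Cl (X1) → no; 1× O (X2) → no.
That gives 2 matching atoms.

2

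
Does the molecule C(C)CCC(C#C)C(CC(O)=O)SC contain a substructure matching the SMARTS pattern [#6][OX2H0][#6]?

The pattern [#6][OX2H0][#6] describes an aliphatic oxygen bridging two carbons with no H on the oxygen — an ether.
The closest candidate here is a carboxylic acid group (-C(=O)OH), but the -OH oxygen has H1; the =O is OX1, not OX2. No other fragment satisfies the full query, so there is no match.

No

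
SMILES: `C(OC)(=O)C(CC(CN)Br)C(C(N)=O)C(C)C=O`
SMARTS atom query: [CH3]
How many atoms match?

2

Check the 18 heavy atoms by environment: 2× C (H2) → no; 5× C (H1) → no; 2× C (H3) → match; 1× Br (H0) → no; 4× O (H0) → no; 2× C (H0) → no; 2× N (H2) → no.
That gives 2 matching atoms.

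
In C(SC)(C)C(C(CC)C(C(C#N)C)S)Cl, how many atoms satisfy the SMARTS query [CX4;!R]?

The query [CX4;!R] means: aliphatic carbon with four total connections, not in a ring.
Check the 15 heavy atoms by environment: 10× C (X4, acyclic) → match; 1× C (X2, acyclic) → no; 1× N (X1, acyclic) → no; 2× S (X2, acyclic) → no; 1× Cl (X1, acyclic) → no.
That gives 10 matching atoms.

10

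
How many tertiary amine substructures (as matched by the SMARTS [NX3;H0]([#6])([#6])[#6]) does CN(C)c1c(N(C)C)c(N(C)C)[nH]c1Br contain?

3

[NX3;H0]([#6])([#6])[#6] is the SMARTS for a tertiary amine: a trivalent nitrogen with no H, bonded to three carbons.
The molecule carries 3 separate instances of a dimethylamino group (-N(CH3)2) meeting every constraint; each maps to a distinct set of atoms, giving 3 matches.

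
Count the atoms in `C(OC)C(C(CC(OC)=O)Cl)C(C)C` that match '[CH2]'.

The query [CH2] means: aliphatic carbon with exactly two hydrogens.
Check the 14 heavy atoms by environment: 2× C (H2) → match; 3× C (H1) → no; 1× Cl (H0) → no; 1× C (H0) → no; 3× O (H0) → no; 4× C (H3) → no.
That gives 2 matching atoms.

2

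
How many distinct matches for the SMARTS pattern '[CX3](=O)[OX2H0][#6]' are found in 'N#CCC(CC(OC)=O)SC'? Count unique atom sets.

[CX3](=O)[OX2H0][#6] is the SMARTS for an ester: a carbonyl carbon bonded to an oxygen that is itself bonded to carbon (no H on that O).
Exactly one fragment in the molecule meets all constraints, giving 1 match.

1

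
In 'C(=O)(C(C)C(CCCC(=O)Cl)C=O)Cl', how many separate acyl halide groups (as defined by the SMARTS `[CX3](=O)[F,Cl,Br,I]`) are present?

2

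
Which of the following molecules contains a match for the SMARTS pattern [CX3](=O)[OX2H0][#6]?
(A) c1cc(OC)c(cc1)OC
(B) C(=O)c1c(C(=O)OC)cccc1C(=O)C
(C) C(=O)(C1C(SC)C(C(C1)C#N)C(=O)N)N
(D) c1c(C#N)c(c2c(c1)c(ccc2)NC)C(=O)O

B

[CX3](=O)[OX2H0][#6] describes a carbonyl carbon bonded to an oxygen that is itself bonded to carbon (no H on that O) (an ester).
(A) has a methoxy ether (-OCH3) but the ether oxygen is not adjacent to a C=O carbon.
(B) contains a methyl-ester group (-C(=O)OCH3), which satisfies every atom and bond constraint.
(C) has a primary amide (-C(=O)NH2) but the carbonyl is bonded to N, not to an O-C linkage.
(D) has a carboxylic acid group (-C(=O)OH) but the singly-bonded O carries H (OX2H1, not H0).
So the answer is (B).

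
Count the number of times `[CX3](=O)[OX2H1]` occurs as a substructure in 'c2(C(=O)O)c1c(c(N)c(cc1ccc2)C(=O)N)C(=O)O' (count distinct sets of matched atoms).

[CX3](=O)[OX2H1] is the SMARTS for a carboxylic acid: an sp2 carbon double-bonded to O and single-bonded to an -OH oxygen.
The molecule carries 2 separate instances of a carboxylic acid group (-C(=O)OH) meeting every constraint; each maps to a distinct set of atoms, giving 2 matches.

2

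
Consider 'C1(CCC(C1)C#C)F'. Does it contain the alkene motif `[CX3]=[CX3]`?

The pattern [CX3]=[CX3] describes a non-aromatic C=C double bond between two sp2 carbons — an alkene.
The closest candidate here is an ethynyl group (-C#CH), but the C-C bond is a triple bond, not a double bond. No other fragment satisfies the full query, so there is no match.

No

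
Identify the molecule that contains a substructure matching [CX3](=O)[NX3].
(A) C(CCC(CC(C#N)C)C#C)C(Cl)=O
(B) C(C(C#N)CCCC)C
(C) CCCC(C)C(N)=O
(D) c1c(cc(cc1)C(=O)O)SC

[CX3](=O)[NX3] describes a carbonyl carbon bonded to a trivalent nitrogen (an amide).
(A) has a nitrile (-C#N) but the nitrile N is NX1 (triple-bonded), not NX3.
(B) has a nitrile (-C#N) but the nitrile N is NX1 (triple-bonded), not NX3.
(C) contains a primary amide (-C(=O)NH2), which satisfies every atom and bond constraint.
(D) has a carboxylic acid group (-C(=O)OH) but the carbonyl is bonded to O, not to an NX3 nitrogen.
So the answer is (C).

C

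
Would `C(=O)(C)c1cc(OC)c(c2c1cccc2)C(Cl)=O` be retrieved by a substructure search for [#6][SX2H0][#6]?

No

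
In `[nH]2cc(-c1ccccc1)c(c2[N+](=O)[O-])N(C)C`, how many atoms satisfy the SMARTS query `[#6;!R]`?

Check the 17 heavy atoms by environment: 1× n (aromatic, in 5-ring) → no; 4× c (aromatic, in 5-ring) → no; 6× c (aromatic, in 6-ring) → no; 1× N (charge +1, acyclic) → no; 1× O (charge -1, acyclic) → no; 1× O (acyclic) → no; 1× N (acyclic) → no; 2× C (acyclic) → match.
That gives 2 matching atoms.

2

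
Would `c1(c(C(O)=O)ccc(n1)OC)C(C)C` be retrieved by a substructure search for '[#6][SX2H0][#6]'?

The pattern [#6][SX2H0][#6] describes an aliphatic sulfur bridging two carbons with no H on the sulfur — a thioether.
The closest candidate here is a methoxy ether (-OCH3), but the bridging atom is O, not S. No other fragment satisfies the full query, so there is no match.

No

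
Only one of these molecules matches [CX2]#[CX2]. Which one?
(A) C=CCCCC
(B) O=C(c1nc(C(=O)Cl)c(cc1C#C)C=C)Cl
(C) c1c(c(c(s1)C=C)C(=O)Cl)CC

[CX2]#[CX2] describes a carbon-carbon triple bond (an alkyne).
(A) has a vinyl group (-CH=CH2) but the C=C is a double bond; both carbons are CX3, not CX2.
(B) contains an ethynyl group (-C#CH), which satisfies every atom and bond constraint.
(C) has a vinyl group (-CH=CH2) but the C=C is a double bond; both carbons are CX3, not CX2.
So the answer is (B).

B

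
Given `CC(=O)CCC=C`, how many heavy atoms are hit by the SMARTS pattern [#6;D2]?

3

The query [#6;D2] means: any carbon bonded to exactly two heavy atoms.
Check the 7 heavy atoms by environment: 3× C (D2) → match; 2× C (D1) → no; 1× C (D3) → no; 1× O (D1) → no.
That gives 3 matching atoms.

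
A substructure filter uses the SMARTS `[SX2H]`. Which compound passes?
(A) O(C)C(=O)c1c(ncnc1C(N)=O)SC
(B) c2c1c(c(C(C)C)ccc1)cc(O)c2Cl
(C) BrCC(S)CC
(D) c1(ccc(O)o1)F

C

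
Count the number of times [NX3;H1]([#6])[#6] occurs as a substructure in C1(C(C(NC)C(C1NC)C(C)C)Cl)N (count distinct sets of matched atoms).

2

[NX3;H1]([#6])[#6] is the SMARTS for a secondary amine: a trivalent nitrogen with one H, bonded to two carbons.
The molecule carries 2 separate instances of an N-methylamino group (-NHCH3) meeting every constraint; each maps to a distinct set of atoms, giving 2 matches.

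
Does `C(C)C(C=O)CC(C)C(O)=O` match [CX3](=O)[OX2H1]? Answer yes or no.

Yes

The pattern [CX3](=O)[OX2H1] describes an sp2 carbon double-bonded to O and single-bonded to an -OH oxygen — a carboxylic acid.
The molecule carries a carboxylic acid group (-C(=O)OH), whose atoms satisfy every constraint of the query, so the pattern matches.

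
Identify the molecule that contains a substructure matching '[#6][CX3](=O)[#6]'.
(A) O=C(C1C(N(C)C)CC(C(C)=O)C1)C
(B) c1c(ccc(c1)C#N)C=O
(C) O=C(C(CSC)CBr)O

A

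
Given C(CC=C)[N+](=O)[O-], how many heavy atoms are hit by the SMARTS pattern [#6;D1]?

1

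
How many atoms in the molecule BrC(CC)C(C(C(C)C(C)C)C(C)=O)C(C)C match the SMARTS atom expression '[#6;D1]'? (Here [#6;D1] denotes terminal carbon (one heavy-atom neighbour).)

The query [#6;D1] means: carbon bonded to exactly one heavy atom.
Check the 17 heavy atoms by environment: 7× C (D1) → match; 1× C (D2) → no; 7× C (D3) → no; 1× Br (D1) → no; 1× O (D1) → no.
That gives 7 matching atoms.

7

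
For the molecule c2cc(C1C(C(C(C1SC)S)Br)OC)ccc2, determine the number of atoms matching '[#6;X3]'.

6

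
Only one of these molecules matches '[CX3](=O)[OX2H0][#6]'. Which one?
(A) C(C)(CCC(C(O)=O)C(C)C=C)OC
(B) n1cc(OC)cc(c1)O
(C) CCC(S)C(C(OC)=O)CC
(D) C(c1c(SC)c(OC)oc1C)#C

[CX3](=O)[OX2H0][#6] describes a carbonyl carbon bonded to an oxygen that is itself bonded to carbon (no H on that O) (an ester).
(A) has a carboxylic acid group (-C(=O)OH) but the singly-bonded O carries H (OX2H1, not H0).
(B) has a methoxy ether (-OCH3) but the ether oxygen is not adjacent to a C=O carbon.
(C) contains a methyl-ester group (-C(=O)OCH3), which satisfies every atom and bond constraint.
(D) has a methoxy ether (-OCH3) but the ether oxygen is not adjacent to a C=O carbon.
So the answer is (C).

C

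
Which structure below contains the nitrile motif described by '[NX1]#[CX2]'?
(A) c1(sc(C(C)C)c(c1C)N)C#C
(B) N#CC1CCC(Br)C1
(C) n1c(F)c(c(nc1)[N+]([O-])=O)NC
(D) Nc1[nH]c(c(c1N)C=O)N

B

[NX1]#[CX2] describes a nitrogen triple-bonded to a two-connected carbon (a nitrile).
(A) has a primary amino group (-NH2) but the nitrogen is NX3 (three connections), not NX1 triple-bonded.
(B) contains a nitrile (-C#N), which satisfies every atom and bond constraint.
(C) has a nitro group (-[N+](=O)[O-]) but there is no C#N triple bond.
(D) has a primary amino group (-NH2) but the nitrogen is NX3 (three connections), not NX1 triple-bonded.
So the answer is (B).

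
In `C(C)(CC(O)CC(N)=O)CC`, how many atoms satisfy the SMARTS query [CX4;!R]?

The query [CX4;!R] means: aliphatic carbon with four total connections, not in a ring.
Check the 11 heavy atoms by environment: 7× C (X4, acyclic) → match; 1× C (X3, acyclic) → no; 1× O (X1, acyclic) → no; 1× N (X3, acyclic) → no; 1× O (X2, acyclic) → no.
That gives 7 matching atoms.

7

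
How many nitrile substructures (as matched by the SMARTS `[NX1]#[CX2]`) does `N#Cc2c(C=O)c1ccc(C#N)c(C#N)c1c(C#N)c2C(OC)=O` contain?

[NX1]#[CX2] is the SMARTS for a nitrile: a nitrogen triple-bonded to a two-connected carbon.
The molecule carries 4 separate instances of a nitrile (-C#N) meeting every constraint; each maps to a distinct set of atoms, giving 4 matches.

4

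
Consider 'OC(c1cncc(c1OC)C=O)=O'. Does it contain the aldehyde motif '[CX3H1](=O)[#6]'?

Yes

The pattern [CX3H1](=O)[#6] describes an sp2 carbon with one H, double-bonded to O and single-bonded to carbon — an aldehyde.
The molecule carries an aldehyde (-CHO), whose atoms satisfy every constraint of the query, so the pattern matches.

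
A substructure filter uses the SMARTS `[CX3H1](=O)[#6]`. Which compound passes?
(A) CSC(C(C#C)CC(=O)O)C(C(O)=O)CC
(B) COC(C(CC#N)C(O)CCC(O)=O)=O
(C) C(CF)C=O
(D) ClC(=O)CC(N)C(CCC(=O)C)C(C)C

C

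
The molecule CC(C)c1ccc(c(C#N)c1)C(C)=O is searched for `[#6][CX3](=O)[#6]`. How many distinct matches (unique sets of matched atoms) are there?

[#6][CX3](=O)[#6] is the SMARTS for a ketone: a carbonyl carbon (no H) flanked by two carbons.
Exactly one fragment in the molecule meets all constraints, giving 1 match.

1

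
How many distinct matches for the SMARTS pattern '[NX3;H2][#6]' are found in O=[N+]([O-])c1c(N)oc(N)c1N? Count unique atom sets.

3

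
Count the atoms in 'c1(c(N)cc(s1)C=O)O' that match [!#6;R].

1

Check the 9 heavy atoms by environment: 1× s (aromatic, in 5-ring) → match; 4× c (aromatic, in 5-ring) → no; 2× O (acyclic) → no; 1× C (acyclic) → no; 1× N (acyclic) → no.
That gives 1 matching atom.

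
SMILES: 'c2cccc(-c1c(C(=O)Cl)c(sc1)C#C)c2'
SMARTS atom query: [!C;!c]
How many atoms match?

The query [!C;!c] means: neither aliphatic nor aromatic carbon — same as [!#6].
Check the 16 heavy atoms by environment: 1× s (aromatic) → match; 10× c (aromatic) → no; 3× C → no; 1× O → match; 1× Cl → match.
Summing the matching environments: 1 + 1 + 1 = 3 matching atoms.

3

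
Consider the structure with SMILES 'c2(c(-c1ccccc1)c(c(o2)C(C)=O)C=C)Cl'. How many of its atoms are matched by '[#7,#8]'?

The query [#7,#8] means: nitrogen or oxygen (comma = OR).
Check the 17 heavy atoms by environment: 1× o (aromatic) → match; 10× c (aromatic) → no; 4× C → no; 1× O → match; 1× Cl → no.
Summing the matching environments: 1 + 1 = 2 matching atoms.

2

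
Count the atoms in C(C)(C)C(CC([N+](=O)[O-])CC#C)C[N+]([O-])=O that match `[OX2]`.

0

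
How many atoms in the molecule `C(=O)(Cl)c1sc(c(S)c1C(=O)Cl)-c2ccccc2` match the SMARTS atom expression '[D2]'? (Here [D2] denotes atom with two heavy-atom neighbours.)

6

The query [D2] means: atom with exactly two heavy-atom neighbours.
Check the 18 heavy atoms by environment: 1× s (aromatic, D2) → match; 5× c (aromatic, D3) → no; 5× c (aromatic, D2) → match; 2× C (D3) → no; 2× O (D1) → no; 2× Cl (D1) → no; 1× S (D1) → no.
Summing the matching environments: 1 + 5 = 6 matching atoms.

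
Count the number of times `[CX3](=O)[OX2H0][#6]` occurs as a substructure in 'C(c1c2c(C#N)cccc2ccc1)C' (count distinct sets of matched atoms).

0

[CX3](=O)[OX2H0][#6] is the SMARTS for an ester: a carbonyl carbon bonded to an oxygen that is itself bonded to carbon (no H on that O).
No fragment in the molecule satisfies every constraint, giving 0 matches.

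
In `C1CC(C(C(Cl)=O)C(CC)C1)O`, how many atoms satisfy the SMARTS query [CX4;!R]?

2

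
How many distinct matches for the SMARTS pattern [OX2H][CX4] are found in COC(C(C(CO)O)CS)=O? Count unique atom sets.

2

[OX2H][CX4] is the SMARTS for an aliphatic alcohol: a hydroxyl oxygen bound to an sp3 (X4) carbon.
The molecule carries 2 separate instances of a hydroxyl group (-OH) meeting every constraint; each maps to a distinct set of atoms, giving 2 matches.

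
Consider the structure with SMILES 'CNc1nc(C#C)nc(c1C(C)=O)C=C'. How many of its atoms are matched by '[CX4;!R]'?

2

Check the 15 heavy atoms by environment: 2× n (aromatic, X2, in 6-ring) → no; 4× c (aromatic, X3, in 6-ring) → no; 3× C (X3, acyclic) → no; 1× N (X3, acyclic) → no; 2× C (X4, acyclic) → match; 2× C (X2, acyclic) → no; 1× O (X1, acyclic) → no.
That gives 2 matching atoms.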